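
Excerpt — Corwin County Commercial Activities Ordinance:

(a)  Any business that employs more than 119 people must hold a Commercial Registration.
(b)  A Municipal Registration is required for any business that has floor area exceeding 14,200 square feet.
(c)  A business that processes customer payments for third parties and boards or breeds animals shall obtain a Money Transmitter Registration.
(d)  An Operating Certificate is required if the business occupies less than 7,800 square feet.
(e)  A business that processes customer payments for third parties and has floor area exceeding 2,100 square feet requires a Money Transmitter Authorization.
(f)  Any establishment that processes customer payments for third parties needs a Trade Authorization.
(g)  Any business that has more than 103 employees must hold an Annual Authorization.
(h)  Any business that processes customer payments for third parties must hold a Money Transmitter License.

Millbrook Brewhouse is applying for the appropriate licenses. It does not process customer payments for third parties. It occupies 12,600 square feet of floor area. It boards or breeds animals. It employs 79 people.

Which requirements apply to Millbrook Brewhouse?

(a) employees 79 ≤ 119 → Commercial Registration not required.
(b) floor area 12,600 square feet ≤ 14,200 square feet → Municipal Registration not required.
(c) does not process customer payments for third parties; boards or breeds animals → Money Transmitter Registration not required.
(d) floor area 12,600 square feet ≥ 7,800 square feet → Operating Certificate not required.
(e) does not process customer payments for third parties; floor area 12,600 square feet > 2,100 square feet → Money Transmitter Authorization not required.
(f) does not process customer payments for third parties → Trade Authorization not required.
(g) employees 79 ≤ 103 → Annual Authorization not required.
(h) does not process customer payments for third parties → Money Transmitter License not required.

None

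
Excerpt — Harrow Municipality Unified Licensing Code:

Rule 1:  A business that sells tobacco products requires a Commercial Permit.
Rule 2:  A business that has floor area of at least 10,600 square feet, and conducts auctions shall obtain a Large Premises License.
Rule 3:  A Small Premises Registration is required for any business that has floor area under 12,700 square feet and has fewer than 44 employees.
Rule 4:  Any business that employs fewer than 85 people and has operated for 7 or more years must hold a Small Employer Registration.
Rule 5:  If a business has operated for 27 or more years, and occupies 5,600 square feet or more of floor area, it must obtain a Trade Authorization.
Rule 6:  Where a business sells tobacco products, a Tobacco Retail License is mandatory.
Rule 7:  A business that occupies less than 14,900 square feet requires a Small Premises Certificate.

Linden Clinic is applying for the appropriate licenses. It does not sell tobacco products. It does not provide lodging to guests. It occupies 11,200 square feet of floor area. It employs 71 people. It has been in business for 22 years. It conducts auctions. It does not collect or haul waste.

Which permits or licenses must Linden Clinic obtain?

Large Premises License, Small Employer Registration, Small Premises Certificate

Rule 1: does not sell tobacco products → Commercial Permit not required.
Rule 2: floor area 11,200 square feet ≥ 10,600 square feet; conducts auctions → Large Premises License required.
Rule 3: floor area 11,200 square feet < 12,700 square feet; employees 71 ≥ 44 → Small Premises Registration not required.
Rule 4: employees 71 < 85; years in business 22 ≥ 7 → Small Employer Registration required.
Rule 5: years in business 22 < 27; floor area 11,200 square feet ≥ 5,600 square feet → Trade Authorization not required.
Rule 6: does not sell tobacco products → Tobacco Retail License not required.
Rule 7: floor area 11,200 square feet < 14,900 square feet → Small Premises Certificate required.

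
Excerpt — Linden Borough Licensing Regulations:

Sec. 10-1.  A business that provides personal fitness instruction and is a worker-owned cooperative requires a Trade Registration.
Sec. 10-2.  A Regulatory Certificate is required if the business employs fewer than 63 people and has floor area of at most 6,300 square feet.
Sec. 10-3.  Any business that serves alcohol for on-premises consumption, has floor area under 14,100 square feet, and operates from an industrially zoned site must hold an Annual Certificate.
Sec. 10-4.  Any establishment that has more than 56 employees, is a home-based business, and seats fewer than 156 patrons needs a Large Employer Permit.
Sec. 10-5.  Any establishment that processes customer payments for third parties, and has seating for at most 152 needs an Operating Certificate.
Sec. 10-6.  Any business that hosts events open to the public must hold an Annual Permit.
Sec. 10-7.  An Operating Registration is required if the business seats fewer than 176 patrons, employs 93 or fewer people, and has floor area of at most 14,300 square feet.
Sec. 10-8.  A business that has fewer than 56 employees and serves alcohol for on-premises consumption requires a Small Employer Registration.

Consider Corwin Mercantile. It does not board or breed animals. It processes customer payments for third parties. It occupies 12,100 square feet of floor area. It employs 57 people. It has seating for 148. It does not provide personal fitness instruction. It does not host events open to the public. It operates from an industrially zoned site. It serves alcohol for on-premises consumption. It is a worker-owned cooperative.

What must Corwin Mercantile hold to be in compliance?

Sec. 10-1. does not provide personal fitness instruction; is a worker-owned cooperative → Trade Registration not required.
Sec. 10-2. employees 57 < 63; floor area 12,100 square feet > 6,300 square feet → Regulatory Certificate not required.
Sec. 10-3. serves alcohol for on-premises consumption; floor area 12,100 square feet < 14,100 square feet; operates from an industrially zoned site → Annual Certificate required.
Sec. 10-4. employees 57 > 56; operates from an industrially zoned site (not: is a home-based business); seating 148 < 156 → Large Employer Permit not required.
Sec. 10-5. processes customer payments for third parties; seating 148 ≤ 152 → Operating Certificate required.
Sec. 10-6. does not host events open to the public → Annual Permit not required.
Sec. 10-7. seating 148 < 176; employees 57 ≤ 93; floor area 12,100 square feet ≤ 14,300 square feet → Operating Registration required.
Sec. 10-8. employees 57 ≥ 56; serves alcohol for on-premises consumption → Small Employer Registration not required.

Annual Certificate, Operating Certificate, Operating Registration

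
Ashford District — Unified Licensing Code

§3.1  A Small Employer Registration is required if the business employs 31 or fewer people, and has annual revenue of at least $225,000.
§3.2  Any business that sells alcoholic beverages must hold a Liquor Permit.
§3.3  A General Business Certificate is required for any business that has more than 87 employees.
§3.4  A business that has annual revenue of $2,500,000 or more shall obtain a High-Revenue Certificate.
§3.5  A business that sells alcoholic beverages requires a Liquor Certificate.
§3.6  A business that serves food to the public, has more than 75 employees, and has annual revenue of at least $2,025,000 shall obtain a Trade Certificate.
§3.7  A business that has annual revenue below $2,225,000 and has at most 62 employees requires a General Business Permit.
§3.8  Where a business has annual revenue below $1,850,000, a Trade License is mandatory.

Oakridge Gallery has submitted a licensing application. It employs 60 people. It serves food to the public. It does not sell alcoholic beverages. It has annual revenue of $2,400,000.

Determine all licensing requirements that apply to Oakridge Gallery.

§3.1 employees 60 > 31; revenue $2,400,000 ≥ $225,000 → Small Employer Registration not required.
§3.2 does not sell alcoholic beverages → Liquor Permit not required.
§3.3 employees 60 ≤ 87 → General Business Certificate not required.
§3.4 revenue $2,400,000 < $2,500,000 → High-Revenue Certificate not required.
§3.5 does not sell alcoholic beverages → Liquor Certificate not required.
§3.6 serves food to the public; employees 60 ≤ 75; revenue $2,400,000 ≥ $2,025,000 → Trade Certificate not required.
§3.7 revenue $2,400,000 ≥ $2,225,000; employees 60 ≤ 62 → General Business Permit not required.
§3.8 revenue $2,400,000 ≥ $1,850,000 → Trade License not required.

None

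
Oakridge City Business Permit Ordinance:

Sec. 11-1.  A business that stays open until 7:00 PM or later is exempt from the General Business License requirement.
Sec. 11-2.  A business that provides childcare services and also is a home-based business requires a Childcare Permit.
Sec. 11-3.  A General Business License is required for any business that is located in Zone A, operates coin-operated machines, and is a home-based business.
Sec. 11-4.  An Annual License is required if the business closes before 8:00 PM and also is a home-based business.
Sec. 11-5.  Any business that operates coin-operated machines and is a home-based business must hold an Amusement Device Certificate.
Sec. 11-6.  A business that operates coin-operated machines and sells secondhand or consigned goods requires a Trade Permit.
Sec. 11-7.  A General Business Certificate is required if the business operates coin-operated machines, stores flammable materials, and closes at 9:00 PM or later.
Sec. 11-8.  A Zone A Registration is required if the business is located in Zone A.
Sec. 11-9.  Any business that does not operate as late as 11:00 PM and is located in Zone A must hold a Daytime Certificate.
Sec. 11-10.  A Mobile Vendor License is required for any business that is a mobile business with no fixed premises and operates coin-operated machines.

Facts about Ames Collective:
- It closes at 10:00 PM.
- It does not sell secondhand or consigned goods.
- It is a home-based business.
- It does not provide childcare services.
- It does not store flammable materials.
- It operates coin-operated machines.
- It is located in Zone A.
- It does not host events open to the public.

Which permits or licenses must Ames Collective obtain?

Sec. 11-1. closes 10:00 PM, after 7:00 PM → exempt from General Business License.
Sec. 11-2. does not provide childcare services; is a home-based business → Childcare Permit not required.
Sec. 11-3. is located in Zone A; operates coin-operated machines; is a home-based business → General Business License required.
Sec. 11-4. closes 10:00 PM, after 8:00 PM; is a home-based business → Annual License not required.
Sec. 11-5. operates coin-operated machines; is a home-based business → Amusement Device Certificate required.
Sec. 11-6. operates coin-operated machines; does not sell secondhand or consigned goods → Trade Permit not required.
Sec. 11-7. operates coin-operated machines; does not store flammable materials; closes 10:00 PM, after 9:00 PM → General Business Certificate not required.
Sec. 11-8. is located in Zone A → Zone A Registration required.
Sec. 11-9. closes 10:00 PM, at/before 11:00 PM; is located in Zone A → Daytime Certificate required.
Sec. 11-10. is a home-based business (not: is a mobile business with no fixed premises); operates coin-operated machines → Mobile Vendor License not required.

Amusement Device Certificate, Daytime Certificate, Zone A Registration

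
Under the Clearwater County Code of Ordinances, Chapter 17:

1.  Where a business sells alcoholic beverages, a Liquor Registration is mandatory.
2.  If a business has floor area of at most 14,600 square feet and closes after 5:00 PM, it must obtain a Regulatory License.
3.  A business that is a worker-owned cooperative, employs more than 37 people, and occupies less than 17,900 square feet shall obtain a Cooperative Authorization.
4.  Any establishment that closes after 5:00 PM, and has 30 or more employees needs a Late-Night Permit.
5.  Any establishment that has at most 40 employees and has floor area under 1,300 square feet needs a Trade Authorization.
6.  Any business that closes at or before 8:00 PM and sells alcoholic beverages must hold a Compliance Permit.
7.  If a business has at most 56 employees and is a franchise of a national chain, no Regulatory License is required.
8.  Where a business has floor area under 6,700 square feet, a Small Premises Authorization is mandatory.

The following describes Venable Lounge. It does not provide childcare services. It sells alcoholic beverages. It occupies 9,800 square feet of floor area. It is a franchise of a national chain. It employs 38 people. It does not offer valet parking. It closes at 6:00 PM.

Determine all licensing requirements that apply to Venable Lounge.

1. sells alcoholic beverages → Liquor Registration required.
2. floor area 9,800 square feet ≤ 14,600 square feet; closes 6:00 PM, after 5:00 PM → Regulatory License required.
3. is a franchise of a national chain (not: is a worker-owned cooperative); employees 38 > 37; floor area 9,800 square feet < 17,900 square feet → Cooperative Authorization not required.
4. closes 6:00 PM, after 5:00 PM; employees 38 ≥ 30 → Late-Night Permit required.
5. employees 38 ≤ 40; floor area 9,800 square feet ≥ 1,300 square feet → Trade Authorization not required.
6. closes 6:00 PM, at/before 8:00 PM; sells alcoholic beverages → Compliance Permit required.
7. employees 38 ≤ 56; is a franchise of a national chain → exempt from Regulatory License.
8. floor area 9,800 square feet ≥ 6,700 square feet → Small Premises Authorization not required.

Compliance Permit, Late-Night Permit, Liquor Registration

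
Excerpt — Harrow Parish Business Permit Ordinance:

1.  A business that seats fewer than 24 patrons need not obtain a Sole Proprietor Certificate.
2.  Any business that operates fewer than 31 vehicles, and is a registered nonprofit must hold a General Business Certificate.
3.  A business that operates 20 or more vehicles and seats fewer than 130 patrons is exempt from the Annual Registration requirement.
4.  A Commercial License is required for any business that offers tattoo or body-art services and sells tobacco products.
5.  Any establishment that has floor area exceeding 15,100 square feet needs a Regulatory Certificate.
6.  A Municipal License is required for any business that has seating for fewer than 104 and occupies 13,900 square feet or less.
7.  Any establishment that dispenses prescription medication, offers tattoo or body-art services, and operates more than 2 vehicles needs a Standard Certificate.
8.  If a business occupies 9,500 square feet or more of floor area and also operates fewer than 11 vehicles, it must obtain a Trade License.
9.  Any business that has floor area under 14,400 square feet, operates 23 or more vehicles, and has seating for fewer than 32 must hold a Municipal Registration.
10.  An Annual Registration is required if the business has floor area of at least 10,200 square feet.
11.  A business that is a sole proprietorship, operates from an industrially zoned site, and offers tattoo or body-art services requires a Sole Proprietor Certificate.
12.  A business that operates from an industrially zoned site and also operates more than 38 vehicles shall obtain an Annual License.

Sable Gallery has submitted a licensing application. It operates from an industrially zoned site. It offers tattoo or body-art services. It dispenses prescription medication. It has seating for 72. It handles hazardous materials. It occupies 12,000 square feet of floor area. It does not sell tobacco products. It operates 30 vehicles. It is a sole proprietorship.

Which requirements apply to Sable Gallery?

Municipal License, Sole Proprietor Certificate, Standard Certificate

1. seating 72 ≥ 24 → Sole Proprietor Certificate exemption does not apply.
2. vehicles 30 < 31; is a sole proprietorship (not: is a registered nonprofit) → General Business Certificate not required.
3. vehicles 30 ≥ 20; seating 72 < 130 → exempt from Annual Registration.
4. offers tattoo or body-art services; does not sell tobacco products → Commercial License not required.
5. floor area 12,000 square feet ≤ 15,100 square feet → Regulatory Certificate not required.
6. seating 72 < 104; floor area 12,000 square feet ≤ 13,900 square feet → Municipal License required.
7. dispenses prescription medication; offers tattoo or body-art services; vehicles 30 > 2 → Standard Certificate required.
8. floor area 12,000 square feet ≥ 9,500 square feet; vehicles 30 ≥ 11 → Trade License not required.
9. floor area 12,000 square feet < 14,400 square feet; vehicles 30 ≥ 23; seating 72 ≥ 32 → Municipal Registration not required.
10. floor area 12,000 square feet ≥ 10,200 square feet → Annual Registration required.
11. is a sole proprietorship; operates from an industrially zoned site; offers tattoo or body-art services → Sole Proprietor Certificate required.
12. operates from an industrially zoned site; vehicles 30 ≤ 38 → Annual License not required.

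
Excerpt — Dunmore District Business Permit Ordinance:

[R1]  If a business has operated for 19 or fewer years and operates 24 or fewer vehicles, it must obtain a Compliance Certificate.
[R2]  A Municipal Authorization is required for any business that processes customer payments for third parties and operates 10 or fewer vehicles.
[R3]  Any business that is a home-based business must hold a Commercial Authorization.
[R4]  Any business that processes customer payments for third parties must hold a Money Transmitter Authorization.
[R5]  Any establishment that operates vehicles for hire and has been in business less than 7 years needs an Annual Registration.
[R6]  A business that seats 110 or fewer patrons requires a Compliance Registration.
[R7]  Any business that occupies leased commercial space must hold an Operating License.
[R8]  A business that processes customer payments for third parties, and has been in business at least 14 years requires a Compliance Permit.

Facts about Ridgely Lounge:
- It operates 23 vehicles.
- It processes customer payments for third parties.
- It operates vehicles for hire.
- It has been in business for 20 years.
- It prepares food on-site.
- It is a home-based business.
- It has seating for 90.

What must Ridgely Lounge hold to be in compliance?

Commercial Authorization, Compliance Permit, Compliance Registration, Money Transmitter Authorization

[R1] years in business 20 > 19; vehicles 23 ≤ 24 → Compliance Certificate not required.
[R2] processes customer payments for third parties; vehicles 23 > 10 → Municipal Authorization not required.
[R3] is a home-based business → Commercial Authorization required.
[R4] processes customer payments for third parties → Money Transmitter Authorization required.
[R5] operates vehicles for hire; years in business 20 ≥ 7 → Annual Registration not required.
[R6] seating 90 ≤ 110 → Compliance Registration required.
[R7] is a home-based business (not: occupies leased commercial space) → Operating License not required.
[R8] processes customer payments for third parties; years in business 20 ≥ 14 → Compliance Permit required.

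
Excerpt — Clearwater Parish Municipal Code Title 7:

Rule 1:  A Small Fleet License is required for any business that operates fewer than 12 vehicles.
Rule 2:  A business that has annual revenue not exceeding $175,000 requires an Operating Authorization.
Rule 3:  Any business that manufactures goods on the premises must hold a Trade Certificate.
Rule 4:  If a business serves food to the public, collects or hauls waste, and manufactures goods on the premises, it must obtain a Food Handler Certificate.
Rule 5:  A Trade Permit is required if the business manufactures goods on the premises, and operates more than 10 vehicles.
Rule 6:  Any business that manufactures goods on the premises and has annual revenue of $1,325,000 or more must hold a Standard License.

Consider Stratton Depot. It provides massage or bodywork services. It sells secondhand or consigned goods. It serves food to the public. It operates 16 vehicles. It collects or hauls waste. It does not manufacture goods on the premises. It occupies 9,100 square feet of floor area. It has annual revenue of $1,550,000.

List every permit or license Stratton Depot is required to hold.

None

Rule 1: vehicles 16 ≥ 12 → Small Fleet License not required.
Rule 2: revenue $1,550,000 > $175,000 → Operating Authorization not required.
Rule 3: does not manufacture goods on the premises → Trade Certificate not required.
Rule 4: serves food to the public; collects or hauls waste; does not manufacture goods on the premises → Food Handler Certificate not required.
Rule 5: does not manufacture goods on the premises; vehicles 16 > 10 → Trade Permit not required.
Rule 6: does not manufacture goods on the premises; revenue $1,550,000 ≥ $1,325,000 → Standard License not required.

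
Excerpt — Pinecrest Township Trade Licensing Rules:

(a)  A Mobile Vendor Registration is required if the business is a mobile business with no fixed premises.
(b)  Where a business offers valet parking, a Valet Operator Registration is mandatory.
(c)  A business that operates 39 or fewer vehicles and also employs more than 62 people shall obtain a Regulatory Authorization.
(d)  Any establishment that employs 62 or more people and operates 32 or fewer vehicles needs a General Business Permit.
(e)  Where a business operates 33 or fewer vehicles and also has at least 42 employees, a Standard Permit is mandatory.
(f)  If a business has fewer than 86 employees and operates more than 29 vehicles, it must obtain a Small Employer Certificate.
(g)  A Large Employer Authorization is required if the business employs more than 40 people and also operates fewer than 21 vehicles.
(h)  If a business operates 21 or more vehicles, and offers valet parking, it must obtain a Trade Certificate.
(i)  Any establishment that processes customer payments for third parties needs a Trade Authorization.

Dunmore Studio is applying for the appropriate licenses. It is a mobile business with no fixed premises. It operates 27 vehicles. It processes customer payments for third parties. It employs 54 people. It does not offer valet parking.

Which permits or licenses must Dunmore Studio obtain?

Mobile Vendor Registration, Standard Permit, Trade Authorization

(a) is a mobile business with no fixed premises → Mobile Vendor Registration required.
(b) does not offer valet parking → Valet Operator Registration not required.
(c) vehicles 27 ≤ 39; employees 54 ≤ 62 → Regulatory Authorization not required.
(d) employees 54 < 62; vehicles 27 ≤ 32 → General Business Permit not required.
(e) vehicles 27 ≤ 33; employees 54 ≥ 42 → Standard Permit required.
(f) employees 54 < 86; vehicles 27 ≤ 29 → Small Employer Certificate not required.
(g) employees 54 > 40; vehicles 27 ≥ 21 → Large Employer Authorization not required.
(h) vehicles 27 ≥ 21; does not offer valet parking → Trade Certificate not required.
(i) processes customer payments for third parties → Trade Authorization required.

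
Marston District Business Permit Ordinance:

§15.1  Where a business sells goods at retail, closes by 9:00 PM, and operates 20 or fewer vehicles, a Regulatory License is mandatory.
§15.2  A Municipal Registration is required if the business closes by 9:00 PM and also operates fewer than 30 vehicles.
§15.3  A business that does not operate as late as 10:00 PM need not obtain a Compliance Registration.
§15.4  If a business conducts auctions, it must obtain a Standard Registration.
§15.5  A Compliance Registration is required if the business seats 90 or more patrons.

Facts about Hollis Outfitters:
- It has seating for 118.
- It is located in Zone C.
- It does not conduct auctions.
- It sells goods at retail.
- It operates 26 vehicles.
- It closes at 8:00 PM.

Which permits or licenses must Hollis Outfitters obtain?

Municipal Registration

§15.1 sells goods at retail; closes 8:00 PM, at/before 9:00 PM; vehicles 26 > 20 → Regulatory License not required.
§15.2 closes 8:00 PM, at/before 9:00 PM; vehicles 26 < 30 → Municipal Registration required.
§15.3 closes 8:00 PM, at/before 10:00 PM → exempt from Compliance Registration.
§15.4 does not conduct auctions → Standard Registration not required.
§15.5 seating 118 ≥ 90 → Compliance Registration required.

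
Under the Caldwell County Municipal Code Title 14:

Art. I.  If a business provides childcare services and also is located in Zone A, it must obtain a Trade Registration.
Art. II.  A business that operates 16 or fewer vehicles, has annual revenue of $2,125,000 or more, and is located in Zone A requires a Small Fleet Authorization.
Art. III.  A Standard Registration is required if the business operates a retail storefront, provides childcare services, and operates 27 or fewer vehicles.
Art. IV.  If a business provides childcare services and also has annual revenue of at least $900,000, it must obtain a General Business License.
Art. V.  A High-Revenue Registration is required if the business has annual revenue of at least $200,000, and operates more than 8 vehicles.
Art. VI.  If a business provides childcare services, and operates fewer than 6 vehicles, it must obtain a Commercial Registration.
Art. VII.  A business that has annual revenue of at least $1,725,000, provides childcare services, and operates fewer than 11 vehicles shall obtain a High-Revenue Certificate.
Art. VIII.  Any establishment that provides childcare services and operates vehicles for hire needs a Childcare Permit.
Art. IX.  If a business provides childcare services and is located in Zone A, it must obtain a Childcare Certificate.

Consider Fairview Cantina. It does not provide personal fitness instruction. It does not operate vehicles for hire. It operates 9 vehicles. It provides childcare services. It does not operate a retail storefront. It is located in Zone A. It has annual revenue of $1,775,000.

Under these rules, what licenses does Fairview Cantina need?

Art. I. provides childcare services; is located in Zone A → Trade Registration required.
Art. II. vehicles 9 ≤ 16; revenue $1,775,000 < $2,125,000; is located in Zone A → Small Fleet Authorization not required.
Art. III. does not operate a retail storefront; provides childcare services; vehicles 9 ≤ 27 → Standard Registration not required.
Art. IV. provides childcare services; revenue $1,775,000 ≥ $900,000 → General Business License required.
Art. V. revenue $1,775,000 ≥ $200,000; vehicles 9 > 8 → High-Revenue Registration required.
Art. VI. provides childcare services; vehicles 9 ≥ 6 → Commercial Registration not required.
Art. VII. revenue $1,775,000 ≥ $1,725,000; provides childcare services; vehicles 9 < 11 → High-Revenue Certificate required.
Art. VIII. provides childcare services; does not operate vehicles for hire → Childcare Permit not required.
Art. IX. provides childcare services; is located in Zone A → Childcare Certificate required.

Childcare Certificate, General Business License, High-Revenue Certificate, High-Revenue Registration, Trade Registration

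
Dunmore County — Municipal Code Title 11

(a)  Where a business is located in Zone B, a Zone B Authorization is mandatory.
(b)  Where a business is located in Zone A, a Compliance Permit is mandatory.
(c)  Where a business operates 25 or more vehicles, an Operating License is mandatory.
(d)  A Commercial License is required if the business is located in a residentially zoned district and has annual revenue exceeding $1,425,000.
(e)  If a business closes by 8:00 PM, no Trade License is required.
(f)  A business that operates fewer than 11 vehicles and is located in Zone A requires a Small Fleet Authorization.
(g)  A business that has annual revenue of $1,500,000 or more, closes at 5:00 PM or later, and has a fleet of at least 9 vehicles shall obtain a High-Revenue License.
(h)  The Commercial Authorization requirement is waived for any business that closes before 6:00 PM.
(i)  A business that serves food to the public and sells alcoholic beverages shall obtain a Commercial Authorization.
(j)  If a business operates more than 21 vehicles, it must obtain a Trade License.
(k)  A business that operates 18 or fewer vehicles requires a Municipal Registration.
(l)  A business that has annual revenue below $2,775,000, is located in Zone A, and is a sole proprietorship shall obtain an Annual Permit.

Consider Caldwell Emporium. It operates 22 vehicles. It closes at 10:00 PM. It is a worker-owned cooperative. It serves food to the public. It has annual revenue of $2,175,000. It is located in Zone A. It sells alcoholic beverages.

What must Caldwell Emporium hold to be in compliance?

(a) is located in Zone A (not: is located in Zone B) → Zone B Authorization not required.
(b) is located in Zone A → Compliance Permit required.
(c) vehicles 22 < 25 → Operating License not required.
(d) is located in Zone A (not: is located in a residentially zoned district); revenue $2,175,000 > $1,425,000 → Commercial License not required.
(e) closes 10:00 PM, after 8:00 PM → Trade License exemption does not apply.
(f) vehicles 22 ≥ 11; is located in Zone A → Small Fleet Authorization not required.
(g) revenue $2,175,000 ≥ $1,500,000; closes 10:00 PM, after 5:00 PM; vehicles 22 ≥ 9 → High-Revenue License required.
(h) closes 10:00 PM, after 6:00 PM → Commercial Authorization exemption does not apply.
(i) serves food to the public; sells alcoholic beverages → Commercial Authorization required.
(j) vehicles 22 > 21 → Trade License required.
(k) vehicles 22 > 18 → Municipal Registration not required.
(l) revenue $2,175,000 < $2,775,000; is located in Zone A; is a worker-owned cooperative (not: is a sole proprietorship) → Annual Permit not required.

Commercial Authorization, Compliance Permit, High-Revenue License, Trade License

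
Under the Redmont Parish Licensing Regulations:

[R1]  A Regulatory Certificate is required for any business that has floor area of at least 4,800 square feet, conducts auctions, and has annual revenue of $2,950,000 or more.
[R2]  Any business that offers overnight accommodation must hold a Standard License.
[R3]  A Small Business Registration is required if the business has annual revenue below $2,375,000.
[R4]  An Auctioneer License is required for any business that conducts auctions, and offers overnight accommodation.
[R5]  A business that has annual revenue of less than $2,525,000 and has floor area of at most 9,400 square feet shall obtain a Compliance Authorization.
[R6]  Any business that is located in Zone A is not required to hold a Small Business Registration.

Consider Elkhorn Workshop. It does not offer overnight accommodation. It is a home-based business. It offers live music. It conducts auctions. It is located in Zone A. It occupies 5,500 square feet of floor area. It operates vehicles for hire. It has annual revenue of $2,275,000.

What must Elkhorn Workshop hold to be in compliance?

Compliance Authorization

[R1] floor area 5,500 square feet ≥ 4,800 square feet; conducts auctions; revenue $2,275,000 < $2,950,000 → Regulatory Certificate not required.
[R2] does not offer overnight accommodation → Standard License not required.
[R3] revenue $2,275,000 < $2,375,000 → Small Business Registration required.
[R4] conducts auctions; does not offer overnight accommodation → Auctioneer License not required.
[R5] revenue $2,275,000 < $2,525,000; floor area 5,500 square feet ≤ 9,400 square feet → Compliance Authorization required.
[R6] is located in Zone A → exempt from Small Business Registration.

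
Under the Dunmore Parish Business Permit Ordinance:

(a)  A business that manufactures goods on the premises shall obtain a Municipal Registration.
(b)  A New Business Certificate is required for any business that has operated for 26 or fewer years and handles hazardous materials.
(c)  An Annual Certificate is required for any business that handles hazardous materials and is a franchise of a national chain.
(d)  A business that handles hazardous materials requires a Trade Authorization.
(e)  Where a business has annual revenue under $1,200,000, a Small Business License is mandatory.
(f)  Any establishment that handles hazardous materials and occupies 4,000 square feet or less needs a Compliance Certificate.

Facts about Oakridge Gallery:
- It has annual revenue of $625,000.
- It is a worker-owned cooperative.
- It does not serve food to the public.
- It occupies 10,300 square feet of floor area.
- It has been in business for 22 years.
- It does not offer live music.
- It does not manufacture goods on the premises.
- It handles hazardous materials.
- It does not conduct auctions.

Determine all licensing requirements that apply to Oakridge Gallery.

New Business Certificate, Small Business License, Trade Authorization

(a) does not manufacture goods on the premises → Municipal Registration not required.
(b) years in business 22 ≤ 26; handles hazardous materials → New Business Certificate required.
(c) handles hazardous materials; is a worker-owned cooperative (not: is a franchise of a national chain) → Annual Certificate not required.
(d) handles hazardous materials → Trade Authorization required.
(e) revenue $625,000 < $1,200,000 → Small Business License required.
(f) handles hazardous materials; floor area 10,300 square feet > 4,000 square feet → Compliance Certificate not required.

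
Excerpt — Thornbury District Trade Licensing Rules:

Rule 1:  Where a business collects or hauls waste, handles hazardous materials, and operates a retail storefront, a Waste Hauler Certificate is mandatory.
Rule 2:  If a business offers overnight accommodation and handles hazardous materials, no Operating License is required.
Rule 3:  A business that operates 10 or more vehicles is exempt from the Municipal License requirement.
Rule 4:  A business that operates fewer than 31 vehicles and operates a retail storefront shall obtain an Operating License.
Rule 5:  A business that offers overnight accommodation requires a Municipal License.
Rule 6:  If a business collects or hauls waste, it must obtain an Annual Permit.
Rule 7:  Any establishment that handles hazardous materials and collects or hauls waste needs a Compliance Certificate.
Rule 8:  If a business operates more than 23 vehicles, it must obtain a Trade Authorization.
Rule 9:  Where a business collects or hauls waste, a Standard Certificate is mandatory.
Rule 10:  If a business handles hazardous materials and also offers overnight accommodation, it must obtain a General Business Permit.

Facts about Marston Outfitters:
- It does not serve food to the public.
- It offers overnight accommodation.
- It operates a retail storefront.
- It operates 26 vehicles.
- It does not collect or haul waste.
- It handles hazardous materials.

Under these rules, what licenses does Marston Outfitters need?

Rule 1: does not collect or haul waste; handles hazardous materials; operates a retail storefront → Waste Hauler Certificate not required.
Rule 2: offers overnight accommodation; handles hazardous materials → exempt from Operating License.
Rule 3: vehicles 26 ≥ 10 → exempt from Municipal License.
Rule 4: vehicles 26 < 31; operates a retail storefront → Operating License required.
Rule 5: offers overnight accommodation → Municipal License required.
Rule 6: does not collect or haul waste → Annual Permit not required.
Rule 7: handles hazardous materials; does not collect or haul waste → Compliance Certificate not required.
Rule 8: vehicles 26 > 23 → Trade Authorization required.
Rule 9: does not collect or haul waste → Standard Certificate not required.
Rule 10: handles hazardous materials; offers overnight accommodation → General Business Permit required.

General Business Permit, Trade Authorization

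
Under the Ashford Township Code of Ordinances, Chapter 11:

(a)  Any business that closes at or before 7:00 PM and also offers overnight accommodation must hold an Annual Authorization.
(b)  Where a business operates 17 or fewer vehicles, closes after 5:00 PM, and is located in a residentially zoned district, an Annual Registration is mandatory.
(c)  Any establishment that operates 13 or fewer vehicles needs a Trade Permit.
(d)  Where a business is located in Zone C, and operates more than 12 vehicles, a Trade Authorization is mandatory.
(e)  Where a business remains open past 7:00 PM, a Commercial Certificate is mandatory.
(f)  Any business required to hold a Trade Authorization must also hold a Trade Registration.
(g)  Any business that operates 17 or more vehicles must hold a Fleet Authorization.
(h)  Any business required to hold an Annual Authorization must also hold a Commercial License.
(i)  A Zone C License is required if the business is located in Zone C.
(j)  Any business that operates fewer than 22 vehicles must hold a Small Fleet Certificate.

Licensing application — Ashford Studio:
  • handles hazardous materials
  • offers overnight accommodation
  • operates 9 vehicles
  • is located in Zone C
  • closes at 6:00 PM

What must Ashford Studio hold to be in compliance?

Annual Authorization, Commercial License, Small Fleet Certificate, Trade Permit, Zone C License

(a) closes 6:00 PM, at/before 7:00 PM; offers overnight accommodation → Annual Authorization required.
(b) vehicles 9 ≤ 17; closes 6:00 PM, after 5:00 PM; is located in Zone C (not: is located in a residentially zoned district) → Annual Registration not required.
(c) vehicles 9 ≤ 13 → Trade Permit required.
(d) is located in Zone C; vehicles 9 ≤ 12 → Trade Authorization not required.
(e) closes 6:00 PM, at/before 7:00 PM → Commercial Certificate not required.
(f) Trade Authorization is not required → no effect.
(g) vehicles 9 < 17 → Fleet Authorization not required.
(h) Annual Authorization is required → Commercial License also required.
(i) is located in Zone C → Zone C License required.
(j) vehicles 9 < 22 → Small Fleet Certificate required.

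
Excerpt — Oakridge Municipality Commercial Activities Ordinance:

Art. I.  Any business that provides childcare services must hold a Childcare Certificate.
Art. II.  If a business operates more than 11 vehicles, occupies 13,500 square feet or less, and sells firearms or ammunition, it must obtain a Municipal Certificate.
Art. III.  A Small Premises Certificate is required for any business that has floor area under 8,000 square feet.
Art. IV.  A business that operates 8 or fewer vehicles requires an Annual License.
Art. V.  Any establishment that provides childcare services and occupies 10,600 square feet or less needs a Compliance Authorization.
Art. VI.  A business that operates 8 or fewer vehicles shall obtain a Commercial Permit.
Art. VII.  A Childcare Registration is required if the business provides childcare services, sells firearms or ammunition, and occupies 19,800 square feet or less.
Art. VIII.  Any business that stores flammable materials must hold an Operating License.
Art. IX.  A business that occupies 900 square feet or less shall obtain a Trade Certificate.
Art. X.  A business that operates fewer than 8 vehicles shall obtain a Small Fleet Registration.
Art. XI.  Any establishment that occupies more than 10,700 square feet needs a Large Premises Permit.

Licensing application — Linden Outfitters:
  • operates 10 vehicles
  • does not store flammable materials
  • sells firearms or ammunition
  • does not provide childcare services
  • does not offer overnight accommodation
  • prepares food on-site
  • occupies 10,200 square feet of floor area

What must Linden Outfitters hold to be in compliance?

Art. I. does not provide childcare services → Childcare Certificate not required.
Art. II. vehicles 10 ≤ 11; floor area 10,200 square feet ≤ 13,500 square feet; sells firearms or ammunition → Municipal Certificate not required.
Art. III. floor area 10,200 square feet ≥ 8,000 square feet → Small Premises Certificate not required.
Art. IV. vehicles 10 > 8 → Annual License not required.
Art. V. does not provide childcare services; floor area 10,200 square feet ≤ 10,600 square feet → Compliance Authorization not required.
Art. VI. vehicles 10 > 8 → Commercial Permit not required.
Art. VII. does not provide childcare services; sells firearms or ammunition; floor area 10,200 square feet ≤ 19,800 square feet → Childcare Registration not required.
Art. VIII. does not store flammable materials → Operating License not required.
Art. IX. floor area 10,200 square feet > 900 square feet → Trade Certificate not required.
Art. X. vehicles 10 ≥ 8 → Small Fleet Registration not required.
Art. XI. floor area 10,200 square feet ≤ 10,700 square feet → Large Premises Permit not required.

None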